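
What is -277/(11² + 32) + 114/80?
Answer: -2359/6120 ≈ -0.38546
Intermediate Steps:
-277/(11² + 32) + 114/80 = -277/(121 + 32) + 114*(1/80) = -277/153 + 57/40 = -2359/6120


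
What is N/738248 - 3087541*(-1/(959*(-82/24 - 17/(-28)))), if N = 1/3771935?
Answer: -25792917398450287157/22508111507040040 ≈ -1145.9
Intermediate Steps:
N = 1/3771935 ≈ 2.6512e-7
N/738248 - 3087541*(-1/(959*(-82/24 - 17/(-28)))) = (1/3771935)/738248 - 3087541*(-1/(959*(-82/24 - 17/(-28)))) = (1/3771935)*(1/738248) - 3087541*(-1/(959*(-82*1/24 - 17*(-1/28)))) = 1/2784623469880 - 3087541*(-1/(959*(-41/12 + 17/28))) = 1/2784623469880 - 3087541/((-959*(-59/21))) = 1/2784623469880 - 3087541/8083/3 = 1/2784623469880 - 3087541*3/8083 = 1/2784623469880 - 9262623/8083 = -25792917398450287157/22508111507040040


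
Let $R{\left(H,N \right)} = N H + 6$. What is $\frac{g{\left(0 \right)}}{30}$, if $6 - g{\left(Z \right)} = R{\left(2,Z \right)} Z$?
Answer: $\frac{1}{5} \approx 0.2$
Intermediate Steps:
$R{\left(H,N \right)} = 6 + H N$ ($R{\left(H,N \right)} = H N + 6 = 6 + H N$)
$g{\left(Z \right)} = 6 - Z \left(6 + 2 Z\right)$ ($g{\left(Z \right)} = 6 - \left(6 + 2 Z\right) Z = 6 - Z \left(6 + 2 Z\right)$)
$\frac{g{\left(0 \right)}}{30} = \frac{6 - 0 \left(3 + 0\right)}{30} = \frac{6 - 0 \cdot 3}{30} = \frac{6 + 0}{30} = \frac{1}{30} \cdot 6 = \frac{1}{5}$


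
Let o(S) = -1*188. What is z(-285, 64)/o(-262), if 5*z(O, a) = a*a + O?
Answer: -3811/940 ≈ -4.0543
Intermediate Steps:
z(O, a) = O/5 + a²/5 (z(O, a) = (a*a + O)/5 = (a² + O)/5 = (O + a²)/5 = O/5 + a²/5)
o(S) = -188
z(-285, 64)/o(-262) = ((⅕)*(-285) + (⅕)*64²)/(-188) = (-57 + (⅕)*4096)*(-1/188) = (-57 + 4096/5)*(-1/188) = (3811/5)*(-1/188) = -3811/940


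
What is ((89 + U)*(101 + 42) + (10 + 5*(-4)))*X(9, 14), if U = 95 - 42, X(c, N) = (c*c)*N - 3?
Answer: 22954776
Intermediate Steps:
X(c, N) = -3 + N*c² (X(c, N) = c²*N - 3 = N*c² - 3 = -3 + N*c²)
U = 53
((89 + U)*(101 + 42) + (10 + 5*(-4)))*X(9, 14) = ((89 + 53)*(101 + 42) + (10 + 5*(-4)))*(-3 + 14*9²) = (142*143 + (10 - 20))*(-3 + 14*81) = (20306 - 10)*(-3 + 1134) = 20296*1131 = 22954776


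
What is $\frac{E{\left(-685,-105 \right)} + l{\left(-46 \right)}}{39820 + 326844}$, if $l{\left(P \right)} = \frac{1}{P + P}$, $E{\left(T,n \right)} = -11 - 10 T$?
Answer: $\frac{629187}{33733088} \approx 0.018652$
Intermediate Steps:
$l{\left(P \right)} = \frac{1}{2 P}$
$\frac{E{\left(-685,-105 \right)} + l{\left(-46 \right)}}{39820 + 326844} = \frac{\left(-11 - -6850\right) + \frac{1}{2 \left(-46\right)}}{39820 + 326844} = \frac{\left(-11 + 6850\right) + \frac{1}{2} \left(- \frac{1}{46}\right)}{366664} = \left(6839 - \frac{1}{92}\right) \frac{1}{366664} = \frac{629187}{92} \cdot \frac{1}{366664} = \frac{629187}{33733088}$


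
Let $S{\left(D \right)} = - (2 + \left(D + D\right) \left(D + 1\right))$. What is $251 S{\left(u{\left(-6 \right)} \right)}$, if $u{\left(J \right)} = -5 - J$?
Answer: $-1506$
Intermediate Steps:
$S{\left(D \right)} = -2 - 2 D \left(1 + D\right)$ ($S{\left(D \right)} = - (2 + 2 D \left(1 + D\right)) = -2 - 2 D \left(1 + D\right)$)
$251 S{\left(u{\left(-6 \right)} \right)} = 251 \left(-2 - 2 \left(-5 - -6\right) - 2 \left(-5 - -6\right)^{2}\right) = 251 \left(-2 - 2 \left(-5 + 6\right) - 2 \left(-5 + 6\right)^{2}\right) = 251 \left(-2 - 2 - 2 \cdot 1^{2}\right) = 251 \left(-2 - 2 - 2\right) = 251 \left(-6\right) = -1506$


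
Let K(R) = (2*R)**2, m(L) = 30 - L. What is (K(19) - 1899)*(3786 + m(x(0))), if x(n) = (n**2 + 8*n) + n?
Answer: -1736280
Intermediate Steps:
x(n) = n**2 + 9*n
K(R) = 4*R**2
(K(19) - 1899)*(3786 + m(x(0))) = (4*19**2 - 1899)*(3786 + (30 - 0*(9 + 0))) = (4*361 - 1899)*(3786 + (30 - 0*9)) = (1444 - 1899)*(3786 + (30 - 1*0)) = -455*(3786 + (30 + 0)) = -455*(3786 + 30) = -455*3816 = -1736280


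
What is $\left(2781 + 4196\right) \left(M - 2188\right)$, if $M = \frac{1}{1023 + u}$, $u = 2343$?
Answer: $- \frac{51384258439}{3366} \approx -1.5266 \cdot 10^{7}$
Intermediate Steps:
$M = \frac{1}{3366}$ ($M = \frac{1}{1023 + 2343} = \frac{1}{3366} \approx 0.00029709$)
$\left(2781 + 4196\right) \left(M - 2188\right) = \left(2781 + 4196\right) \left(\frac{1}{3366} - 2188\right) = 6977 \left(- \frac{7364807}{3366}\right) = - \frac{51384258439}{3366}$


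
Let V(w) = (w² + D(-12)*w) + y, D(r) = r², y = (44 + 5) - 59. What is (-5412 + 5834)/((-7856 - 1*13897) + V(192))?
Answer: 422/42749 ≈ 0.0098716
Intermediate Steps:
y = -10 (y = 49 - 59 = -10)
V(w) = -10 + w² + 144*w (V(w) = (w² + (-12)²*w) - 10 = (w² + 144*w) - 10 = -10 + w² + 144*w)
(-5412 + 5834)/((-7856 - 1*13897) + V(192)) = (-5412 + 5834)/((-7856 - 1*13897) + (-10 + 192² + 144*192)) = 422/((-7856 - 13897) + (-10 + 36864 + 27648)) = 422/(-21753 + 64502) = 422/42749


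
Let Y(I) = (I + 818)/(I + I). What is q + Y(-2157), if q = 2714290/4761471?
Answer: 6028352243/6846995298 ≈ 0.88044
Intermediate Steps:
q = 2714290/4761471 (q = 2714290*(1/4761471) = 2714290/4761471 ≈ 0.57005)
Y(I) = (818 + I)/(2*I) (Y(I) = (818 + I)/((2*I)) = (818 + I)*(1/(2*I)) = (818 + I)/(2*I))
q + Y(-2157) = 2714290/4761471 + (½)*(818 - 2157)/(-2157) = 2714290/4761471 + (½)*(-1/2157)*(-1339) = 2714290/4761471 + 1339/4314 = 6028352243/6846995298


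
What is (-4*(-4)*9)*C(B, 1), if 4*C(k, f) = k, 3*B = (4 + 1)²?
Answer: 300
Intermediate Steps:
B = 25/3 (B = (4 + 1)²/3 = (⅓)*5² = (⅓)*25 = 25/3 ≈ 8.3333)
C(k, f) = k/4
(-4*(-4)*9)*C(B, 1) = (-4*(-4)*9)*((¼)*(25/3)) = (16*9)*(25/12) = 144*(25/12) = 300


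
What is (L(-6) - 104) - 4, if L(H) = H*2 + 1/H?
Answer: -721/6 ≈ -120.17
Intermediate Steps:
L(H) = 1/H + 2*H (L(H) = 2*H + 1/H = 1/H + 2*H)
(L(-6) - 104) - 4 = ((1/(-6) + 2*(-6)) - 104) - 4 = ((-⅙ - 12) - 104) - 4 = (-73/6 - 104) - 4 = -697/6 - 4 = -721/6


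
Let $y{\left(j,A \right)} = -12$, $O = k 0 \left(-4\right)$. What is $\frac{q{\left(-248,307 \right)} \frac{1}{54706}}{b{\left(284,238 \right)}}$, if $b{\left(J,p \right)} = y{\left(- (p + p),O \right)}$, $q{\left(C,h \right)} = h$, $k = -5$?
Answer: $- \frac{307}{656472} \approx -0.00046765$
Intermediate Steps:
$O = 0$ ($O = \left(-5\right) 0 \left(-4\right) = 0 \left(-4\right) = 0$)
$b{\left(J,p \right)} = -12$
$\frac{q{\left(-248,307 \right)} \frac{1}{54706}}{b{\left(284,238 \right)}} = \frac{307 \cdot \frac{1}{54706}}{-12} = 307 \cdot \frac{1}{54706} \left(- \frac{1}{12}\right) = \frac{307}{54706} \left(- \frac{1}{12}\right) = - \frac{307}{656472}$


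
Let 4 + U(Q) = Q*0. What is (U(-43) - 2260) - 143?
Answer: -2407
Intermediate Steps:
U(Q) = -4 (U(Q) = -4 + Q*0 = -4 + 0 = -4)
(U(-43) - 2260) - 143 = (-4 - 2260) - 143 = -2264 - 143 = -2407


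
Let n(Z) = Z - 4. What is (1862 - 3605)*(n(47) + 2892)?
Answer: -5115705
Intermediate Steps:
n(Z) = -4 + Z (n(Z) = Z - 1*4 = Z - 4 = -4 + Z)
(1862 - 3605)*(n(47) + 2892) = (1862 - 3605)*((-4 + 47) + 2892) = -1743*(43 + 2892) = -1743*2935 = -5115705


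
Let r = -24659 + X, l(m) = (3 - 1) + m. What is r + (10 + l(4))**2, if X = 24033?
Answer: -370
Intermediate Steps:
l(m) = 2 + m
r = -626 (r = -24659 + 24033 = -626)
r + (10 + l(4))**2 = -626 + (10 + (2 + 4))**2 = -626 + (10 + 6)**2 = -626 + 16**2 = -626 + 256 = -370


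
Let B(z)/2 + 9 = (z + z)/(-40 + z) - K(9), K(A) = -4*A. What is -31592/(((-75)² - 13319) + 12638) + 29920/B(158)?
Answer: 307571/618 ≈ 497.69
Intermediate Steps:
B(z) = 54 + 4*z/(-40 + z) (B(z) = -18 + 2*((z + z)/(-40 + z) - (-4)*9) = -18 + 2*((2*z)/(-40 + z) - 1*(-36)) = -18 + 2*(2*z/(-40 + z) + 36) = -18 + 2*(36 + 2*z/(-40 + z)) = -18 + (72 + 4*z/(-40 + z)) = 54 + 4*z/(-40 + z))
-31592/(((-75)² - 13319) + 12638) + 29920/B(158) = -31592/(((-75)² - 13319) + 12638) + 29920/((2*(-1080 + 29*158)/(-40 + 158))) = -31592/((5625 - 13319) + 12638) + 29920/((2*(-1080 + 4582)/118)) = -31592/(-7694 + 12638) + 29920/((2*(1/118)*3502)) = -31592/4944 + 29920/(3502/59) = -31592*1/4944 + 29920*(59/3502) = -3949/618 + 51920/103 = 307571/618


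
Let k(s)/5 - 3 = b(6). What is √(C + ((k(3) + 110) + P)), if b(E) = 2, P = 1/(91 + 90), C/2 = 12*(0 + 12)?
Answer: 2*√3464521/181 ≈ 20.567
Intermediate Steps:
C = 288 (C = 2*(12*(0 + 12)) = 2*(12*12) = 2*144 = 288)
P = 1/181 ≈ 0.0055249
k(s) = 25 (k(s) = 15 + 5*2 = 15 + 10 = 25)
√(C + ((k(3) + 110) + P)) = √(288 + ((25 + 110) + 1/181)) = √(288 + (135 + 1/181)) = √(288 + 24436/181) = √(76564/181) = 2*√3464521/181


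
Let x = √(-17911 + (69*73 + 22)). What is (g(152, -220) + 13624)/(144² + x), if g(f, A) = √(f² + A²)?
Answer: 2615808/3981431 + 768*√4469/3981431 - 6812*I*√357/35832879 - 2*I*√1595433/35832879 ≈ 0.6699 - 0.0036624*I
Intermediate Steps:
g(f, A) = √(A² + f²)
x = 6*I*√357 (x = √(-17911 + (5037 + 22)) = √(-17911 + 5059) = √(-12852) = 6*I*√357 ≈ 113.37*I)
(g(152, -220) + 13624)/(144² + x) = (√((-220)² + 152²) + 13624)/(144² + 6*I*√357) = (√(48400 + 23104) + 13624)/(20736 + 6*I*√357) = (√71504 + 13624)/(20736 + 6*I*√357) = (4*√4469 + 13624)/(20736 + 6*I*√357) = (13624 + 4*√4469)/(20736 + 6*I*√357)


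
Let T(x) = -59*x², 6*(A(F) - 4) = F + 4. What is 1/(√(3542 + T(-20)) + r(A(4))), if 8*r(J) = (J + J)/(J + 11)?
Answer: 98/24079637 - 2401*I*√20058/48159274 ≈ 4.0698e-6 - 0.0070608*I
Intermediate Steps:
A(F) = 14/3 + F/6 (A(F) = 4 + (F + 4)/6 = 4 + (4 + F)/6 = 4 + (⅔ + F/6) = 14/3 + F/6)
r(J) = J/(4*(11 + J)) (r(J) = ((J + J)/(J + 11))/8 = ((2*J)/(11 + J))/8 = (2*J/(11 + J))/8 = J/(4*(11 + J)))
1/(√(3542 + T(-20)) + r(A(4))) = 1/(√(3542 - 59*(-20)²) + (14/3 + (⅙)*4)/(4*(11 + (14/3 + (⅙)*4)))) = 1/(√(3542 - 59*400) + (14/3 + ⅔)/(4*(11 + (14/3 + ⅔)))) = 1/(√(3542 - 23600) + (¼)*(16/3)/(11 + 16/3)) = 1/(√(-20058) + (¼)*(16/3)/(49/3)) = 1/(I*√20058 + (¼)*(16/3)*(3/49)) = 1/(I*√20058 + 4/49) = 1/(4/49 + I*√20058)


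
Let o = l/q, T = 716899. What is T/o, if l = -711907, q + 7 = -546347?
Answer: 391680636246/711907 ≈ 5.5019e+5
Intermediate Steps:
q = -546354 (q = -7 - 546347 = -546354)
o = 711907/546354 (o = -711907/(-546354) = -711907*(-1/546354) = 711907/546354 ≈ 1.3030)
T/o = 716899/(711907/546354) = 716899*(546354/711907) = 391680636246/711907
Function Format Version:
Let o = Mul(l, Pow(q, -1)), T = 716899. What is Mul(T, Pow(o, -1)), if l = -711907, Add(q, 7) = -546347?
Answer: Rational(391680636246, 711907) ≈ 5.5019e+5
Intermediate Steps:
q = -546354 (q = Add(-7, -546347) = -546354)
o = Rational(711907, 546354) (o = Mul(-711907, Pow(-546354, -1)) = Mul(-711907, Rational(-1, 546354)) = Rational(711907, 546354) ≈ 1.3030)
Mul(T, Pow(o, -1)) = Mul(716899, Pow(Rational(711907, 546354), -1)) = Mul(716899, Rational(546354, 711907)) = Rational(391680636246, 711907)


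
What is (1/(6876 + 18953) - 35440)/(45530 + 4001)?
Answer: -915379759/1279336199 ≈ -0.71551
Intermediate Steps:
(1/(6876 + 18953) - 35440)/(45530 + 4001) = (1/25829 - 35440)/49531 = (1/25829 - 35440)*(1/49531) = -915379759/25829*1/49531 = -915379759/1279336199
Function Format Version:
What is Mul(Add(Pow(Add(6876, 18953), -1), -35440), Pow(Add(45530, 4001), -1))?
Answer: Rational(-915379759, 1279336199) ≈ -0.71551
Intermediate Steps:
Mul(Add(Pow(Add(6876, 18953), -1), -35440), Pow(Add(45530, 4001), -1)) = Mul(Add(Pow(25829, -1), -35440), Pow(49531, -1)) = Mul(Add(Rational(1, 25829), -35440), Rational(1, 49531)) = Mul(Rational(-915379759, 25829), Rational(1, 49531)) = Rational(-915379759, 1279336199)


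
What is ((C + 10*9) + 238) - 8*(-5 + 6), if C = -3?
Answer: 317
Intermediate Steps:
((C + 10*9) + 238) - 8*(-5 + 6) = ((-3 + 10*9) + 238) - 8*(-5 + 6) = ((-3 + 90) + 238) - 8*1 = (87 + 238) - 8 = 325 - 8 = 317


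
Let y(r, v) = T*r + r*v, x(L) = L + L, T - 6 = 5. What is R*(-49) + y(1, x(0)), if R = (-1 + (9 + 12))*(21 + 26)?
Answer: -46049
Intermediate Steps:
T = 11 (T = 6 + 5 = 11)
x(L) = 2*L
y(r, v) = 11*r + r*v
R = 940 (R = (-1 + 21)*47 = 20*47 = 940)
R*(-49) + y(1, x(0)) = 940*(-49) + 1*(11 + 2*0) = -46060 + 1*(11 + 0) = -46060 + 1*11 = -46060 + 11 = -46049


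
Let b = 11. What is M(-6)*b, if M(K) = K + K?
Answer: -132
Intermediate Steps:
M(K) = 2*K
M(-6)*b = (2*(-6))*11 = -12*11 = -132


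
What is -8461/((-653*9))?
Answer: 8461/5877 ≈ 1.4397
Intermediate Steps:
-8461/((-653*9)) = -8461/(-5877) = -8461*(-1/5877) = 8461/5877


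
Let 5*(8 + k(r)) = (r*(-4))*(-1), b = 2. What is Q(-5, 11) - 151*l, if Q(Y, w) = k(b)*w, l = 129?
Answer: -97747/5 ≈ -19549.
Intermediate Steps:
k(r) = -8 + 4*r/5 (k(r) = -8 + ((r*(-4))*(-1))/5 = -8 + (-4*r*(-1))/5 = -8 + (4*r)/5 = -8 + 4*r/5)
Q(Y, w) = -32*w/5 (Q(Y, w) = (-8 + (⅘)*2)*w = (-8 + 8/5)*w = -32*w/5)
Q(-5, 11) - 151*l = -32/5*11 - 151*129 = -352/5 - 19479 = -97747/5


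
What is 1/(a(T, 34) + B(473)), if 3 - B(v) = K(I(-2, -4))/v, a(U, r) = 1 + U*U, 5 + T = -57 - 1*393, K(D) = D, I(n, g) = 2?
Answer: 473/97924715 ≈ 4.8302e-6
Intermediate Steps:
T = -455 (T = -5 + (-57 - 1*393) = -5 + (-57 - 393) = -5 - 450 = -455)
a(U, r) = 1 + U²
B(v) = 3 - 2/v
1/(a(T, 34) + B(473)) = 1/((1 + (-455)²) + (3 - 2/473)) = 1/((1 + 207025) + (3 - 2*1/473)) = 1/(207026 + (3 - 2/473)) = 1/(207026 + 1417/473) = 1/(97924715/473) = 473/97924715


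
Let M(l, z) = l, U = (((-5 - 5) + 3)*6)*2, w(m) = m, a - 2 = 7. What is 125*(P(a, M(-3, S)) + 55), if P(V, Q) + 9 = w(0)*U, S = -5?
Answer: 5750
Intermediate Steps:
a = 9 (a = 2 + 7 = 9)
U = -84 (U = ((-10 + 3)*6)*2 = -7*6*2 = -42*2 = -84)
P(V, Q) = -9 (P(V, Q) = -9 + 0*(-84) = -9 + 0 = -9)
125*(P(a, M(-3, S)) + 55) = 125*(-9 + 55) = 125*46 = 5750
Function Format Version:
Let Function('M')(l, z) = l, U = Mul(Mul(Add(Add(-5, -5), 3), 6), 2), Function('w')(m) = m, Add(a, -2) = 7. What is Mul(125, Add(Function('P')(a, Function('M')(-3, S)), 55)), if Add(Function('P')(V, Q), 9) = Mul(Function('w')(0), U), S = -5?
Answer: 5750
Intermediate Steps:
a = 9 (a = Add(2, 7) = 9)
U = -84 (U = Mul(Mul(Add(-10, 3), 6), 2) = Mul(Mul(-7, 6), 2) = Mul(-42, 2) = -84)
Function('P')(V, Q) = -9 (Function('P')(V, Q) = Add(-9, Mul(0, -84)) = Add(-9, 0) = -9)
Mul(125, Add(Function('P')(a, Function('M')(-3, S)), 55)) = Mul(125, Add(-9, 55)) = Mul(125, 46) = 5750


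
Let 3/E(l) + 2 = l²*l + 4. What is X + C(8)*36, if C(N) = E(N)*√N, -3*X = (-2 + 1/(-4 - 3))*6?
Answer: 30/7 + 108*√2/257 ≈ 4.8800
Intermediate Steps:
E(l) = 3/(2 + l³) (E(l) = 3/(-2 + (l²*l + 4)) = 3/(-2 + (l³ + 4)) = 3/(-2 + (4 + l³)) = 3/(2 + l³))
X = 30/7 (X = -(-2 + 1/(-4 - 3))*6/3 = -(-2 + 1/(-7))*6/3 = -(-2 - ⅐)*6/3 = -(-5)*6/7 = -⅓*(-90/7) = 30/7 ≈ 4.2857)
C(N) = 3*√N/(2 + N³) (C(N) = (3/(2 + N³))*√N = 3*√N/(2 + N³))
X + C(8)*36 = 30/7 + (3*√8/(2 + 8³))*36 = 30/7 + (3*(2*√2)/(2 + 512))*36 = 30/7 + (3*(2*√2)/514)*36 = 30/7 + (3*(2*√2)*(1/514))*36 = 30/7 + (3*√2/257)*36 = 30/7 + 108*√2/257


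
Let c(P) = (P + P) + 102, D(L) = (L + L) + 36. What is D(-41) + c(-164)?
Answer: -272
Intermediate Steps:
D(L) = 36 + 2*L (D(L) = 2*L + 36 = 36 + 2*L)
c(P) = 102 + 2*P (c(P) = 2*P + 102 = 102 + 2*P)
D(-41) + c(-164) = (36 + 2*(-41)) + (102 + 2*(-164)) = (36 - 82) + (102 - 328) = -46 - 226 = -272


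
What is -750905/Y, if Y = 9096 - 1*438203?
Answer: 750905/429107 ≈ 1.7499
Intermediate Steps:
Y = -429107 (Y = 9096 - 438203 = -429107)
-750905/Y = -750905/(-429107) = -750905*(-1/429107) = 750905/429107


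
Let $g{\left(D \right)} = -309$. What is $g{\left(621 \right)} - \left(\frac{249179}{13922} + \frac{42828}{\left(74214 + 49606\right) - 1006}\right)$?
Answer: $- \frac{93255370349}{284969418} \approx -327.25$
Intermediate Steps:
$g{\left(621 \right)} - \left(\frac{249179}{13922} + \frac{42828}{\left(74214 + 49606\right) - 1006}\right) = -309 - \left(\frac{249179}{13922} + \frac{42828}{\left(74214 + 49606\right) - 1006}\right) = -309 - \left(\frac{249179}{13922} + \frac{42828}{123820 - 1006}\right) = -309 - \left(\frac{249179}{13922} + \frac{42828}{122814}\right) = -309 - \frac{5199820187}{284969418} = - \frac{93255370349}{284969418}$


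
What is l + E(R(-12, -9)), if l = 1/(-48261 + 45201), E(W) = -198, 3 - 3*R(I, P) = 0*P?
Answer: -605881/3060 ≈ -198.00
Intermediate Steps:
R(I, P) = 1 (R(I, P) = 1 - 0*P = 1 - 1/3*0 = 1 + 0 = 1)
l = -1/3060 (l = 1/(-3060) = -1/3060 ≈ -0.00032680)
l + E(R(-12, -9)) = -1/3060 - 198 = -605881/3060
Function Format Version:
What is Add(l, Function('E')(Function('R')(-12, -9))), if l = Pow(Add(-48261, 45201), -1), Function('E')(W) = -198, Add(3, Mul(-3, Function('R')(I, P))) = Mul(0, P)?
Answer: Rational(-605881, 3060) ≈ -198.00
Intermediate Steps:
Function('R')(I, P) = 1 (Function('R')(I, P) = Add(1, Mul(Rational(-1, 3), Mul(0, P))) = Add(1, Mul(Rational(-1, 3), 0)) = Add(1, 0) = 1)
l = Rational(-1, 3060) (l = Pow(-3060, -1) = Rational(-1, 3060) ≈ -0.00032680)
Add(l, Function('E')(Function('R')(-12, -9))) = Add(Rational(-1, 3060), -198) = Rational(-605881, 3060)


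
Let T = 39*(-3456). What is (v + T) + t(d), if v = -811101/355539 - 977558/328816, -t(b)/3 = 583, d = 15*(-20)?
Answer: -2660377609174395/19484485304 ≈ -1.3654e+5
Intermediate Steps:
d = -300
T = -134784
t(b) = -1749 (t(b) = -3*583 = -1749)
v = -102377163363/19484485304 (v = -811101*1/355539 - 977558*1/328816 = -270367/118513 - 488779/164408 = -102377163363/19484485304 ≈ -5.2543)
(v + T) + t(d) = (-102377163363/19484485304 - 134784) - 1749 = -2626299244377699/19484485304 - 1749 = -2660377609174395/19484485304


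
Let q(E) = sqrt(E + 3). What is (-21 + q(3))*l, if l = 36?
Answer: -756 + 36*sqrt(6) ≈ -667.82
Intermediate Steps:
q(E) = sqrt(3 + E)
(-21 + q(3))*l = (-21 + sqrt(3 + 3))*36 = (-21 + sqrt(6))*36 = -756 + 36*sqrt(6)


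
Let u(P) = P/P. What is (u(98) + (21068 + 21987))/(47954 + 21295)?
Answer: 14352/23083 ≈ 0.62176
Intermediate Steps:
u(P) = 1
(u(98) + (21068 + 21987))/(47954 + 21295) = (1 + (21068 + 21987))/(47954 + 21295) = (1 + 43055)/69249 = 43056*(1/69249) = 14352/23083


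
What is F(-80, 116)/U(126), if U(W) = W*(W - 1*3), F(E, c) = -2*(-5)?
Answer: 5/7749 ≈ 0.00064524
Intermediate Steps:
F(E, c) = 10
U(W) = W*(-3 + W) (U(W) = W*(W - 3) = W*(-3 + W))
F(-80, 116)/U(126) = 10/((126*(-3 + 126))) = 10/((126*123)) = 10/15498 = 10*(1/15498) = 5/7749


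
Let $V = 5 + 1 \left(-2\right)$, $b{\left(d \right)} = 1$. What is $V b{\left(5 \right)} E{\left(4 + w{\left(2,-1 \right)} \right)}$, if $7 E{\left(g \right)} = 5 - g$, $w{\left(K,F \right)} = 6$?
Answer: $- \frac{15}{7} \approx -2.1429$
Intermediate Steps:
$E{\left(g \right)} = \frac{5}{7} - \frac{g}{7}$ ($E{\left(g \right)} = \frac{5 - g}{7} = \frac{5}{7} - \frac{g}{7}$)
$V = 3$ ($V = 5 - 2 = 3$)
$V b{\left(5 \right)} E{\left(4 + w{\left(2,-1 \right)} \right)} = 3 \cdot 1 \left(\frac{5}{7} - \frac{4 + 6}{7}\right) = 3 \cdot 1 \left(\frac{5}{7} - \frac{10}{7}\right) = 3 \cdot 1 \left(- \frac{5}{7}\right) = 3 \left(- \frac{5}{7}\right) = - \frac{15}{7}$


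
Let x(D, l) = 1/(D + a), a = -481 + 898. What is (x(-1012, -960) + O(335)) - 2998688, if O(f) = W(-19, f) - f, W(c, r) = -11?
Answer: -1784425231/595 ≈ -2.9990e+6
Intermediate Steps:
O(f) = -11 - f
a = 417
x(D, l) = 1/(417 + D) (x(D, l) = 1/(D + 417) = 1/(417 + D))
(x(-1012, -960) + O(335)) - 2998688 = (1/(417 - 1012) + (-11 - 1*335)) - 2998688 = (1/(-595) + (-11 - 335)) - 2998688 = (-1/595 - 346) - 2998688 = -205871/595 - 2998688 = -1784425231/595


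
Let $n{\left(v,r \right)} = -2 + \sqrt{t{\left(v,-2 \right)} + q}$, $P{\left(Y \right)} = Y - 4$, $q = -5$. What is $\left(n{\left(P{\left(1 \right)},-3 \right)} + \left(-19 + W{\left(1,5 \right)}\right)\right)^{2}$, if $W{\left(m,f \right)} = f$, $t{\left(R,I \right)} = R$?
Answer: $248 - 64 i \sqrt{2} \approx 248.0 - 90.51 i$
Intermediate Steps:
$P{\left(Y \right)} = -4 + Y$ ($P{\left(Y \right)} = Y - 4 = -4 + Y$)
$n{\left(v,r \right)} = -2 + \sqrt{-5 + v}$ ($n{\left(v,r \right)} = -2 + \sqrt{v - 5} = -2 + \sqrt{-5 + v}$)
$\left(n{\left(P{\left(1 \right)},-3 \right)} + \left(-19 + W{\left(1,5 \right)}\right)\right)^{2} = \left(\left(-2 + \sqrt{-5 + \left(-4 + 1\right)}\right) + \left(-19 + 5\right)\right)^{2} = \left(\left(-2 + \sqrt{-5 - 3}\right) - 14\right)^{2} = \left(\left(-2 + \sqrt{-8}\right) - 14\right)^{2} = \left(\left(-2 + 2 i \sqrt{2}\right) - 14\right)^{2} = \left(-16 + 2 i \sqrt{2}\right)^{2}$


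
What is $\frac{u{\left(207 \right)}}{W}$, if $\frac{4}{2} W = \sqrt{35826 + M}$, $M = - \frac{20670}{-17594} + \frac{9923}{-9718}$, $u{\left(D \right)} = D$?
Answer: $\frac{414 \sqrt{261832262570265498370}}{3062750870095} \approx 2.1873$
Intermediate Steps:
$M = \frac{13142899}{85489246}$ ($M = \left(-20670\right) \left(- \frac{1}{17594}\right) + 9923 \left(- \frac{1}{9718}\right) = \frac{10335}{8797} - \frac{9923}{9718} = \frac{13142899}{85489246} \approx 0.15374$)
$W = \frac{\sqrt{261832262570265498370}}{170978492}$ ($W = \frac{\sqrt{35826 + \frac{13142899}{85489246}}}{2} = \frac{\sqrt{\frac{3062750870095}{85489246}}}{2} = \frac{\frac{1}{85489246} \sqrt{261832262570265498370}}{2} = \frac{\sqrt{261832262570265498370}}{170978492} \approx 94.639$)
$\frac{u{\left(207 \right)}}{W} = \frac{207}{\frac{1}{170978492} \sqrt{261832262570265498370}} = 207 \frac{2 \sqrt{261832262570265498370}}{3062750870095} = \frac{414 \sqrt{261832262570265498370}}{3062750870095}$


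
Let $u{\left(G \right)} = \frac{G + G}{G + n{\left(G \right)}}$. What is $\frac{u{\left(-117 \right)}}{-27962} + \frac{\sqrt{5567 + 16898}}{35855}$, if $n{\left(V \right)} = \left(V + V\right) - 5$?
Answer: $- \frac{117}{4977236} + \frac{\sqrt{22465}}{35855} \approx 0.0041568$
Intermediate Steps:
$n{\left(V \right)} = -5 + 2 V$ ($n{\left(V \right)} = 2 V - 5 = -5 + 2 V$)
$u{\left(G \right)} = \frac{2 G}{-5 + 3 G}$ ($u{\left(G \right)} = \frac{G + G}{G + \left(-5 + 2 G\right)} = \frac{2 G}{-5 + 3 G}$)
$\frac{u{\left(-117 \right)}}{-27962} + \frac{\sqrt{5567 + 16898}}{35855} = \frac{2 \left(-117\right) \frac{1}{-5 + 3 \left(-117\right)}}{-27962} + \frac{\sqrt{5567 + 16898}}{35855} = 2 \left(-117\right) \frac{1}{-5 - 351} \left(- \frac{1}{27962}\right) + \sqrt{22465} \cdot \frac{1}{35855} = 2 \left(-117\right) \frac{1}{-356} \left(- \frac{1}{27962}\right) + \frac{\sqrt{22465}}{35855} = 2 \left(-117\right) \left(- \frac{1}{356}\right) \left(- \frac{1}{27962}\right) + \frac{\sqrt{22465}}{35855} = \frac{117}{178} \left(- \frac{1}{27962}\right) + \frac{\sqrt{22465}}{35855} = - \frac{117}{4977236} + \frac{\sqrt{22465}}{35855}$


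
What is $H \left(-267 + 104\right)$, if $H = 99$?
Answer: $-16137$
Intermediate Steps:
$H \left(-267 + 104\right) = 99 \left(-267 + 104\right) = 99 \left(-163\right) = -16137$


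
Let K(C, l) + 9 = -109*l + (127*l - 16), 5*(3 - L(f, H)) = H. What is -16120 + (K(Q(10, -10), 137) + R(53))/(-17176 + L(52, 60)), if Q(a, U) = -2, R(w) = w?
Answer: -277024694/17185 ≈ -16120.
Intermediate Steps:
L(f, H) = 3 - H/5
K(C, l) = -25 + 18*l (K(C, l) = -9 + (-109*l + (127*l - 16)) = -9 + (-109*l + (-16 + 127*l)) = -9 + (-16 + 18*l) = -25 + 18*l)
-16120 + (K(Q(10, -10), 137) + R(53))/(-17176 + L(52, 60)) = -16120 + ((-25 + 18*137) + 53)/(-17176 + (3 - 1/5*60)) = -16120 + ((-25 + 2466) + 53)/(-17176 + (3 - 12)) = -16120 + (2441 + 53)/(-17176 - 9) = -16120 + 2494/(-17185) = -16120 + 2494*(-1/17185) = -16120 - 2494/17185 = -277024694/17185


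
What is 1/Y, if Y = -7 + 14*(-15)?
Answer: -1/217 ≈ -0.0046083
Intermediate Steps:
Y = -217 (Y = -7 - 210 = -217)
1/Y = 1/(-217) = -1/217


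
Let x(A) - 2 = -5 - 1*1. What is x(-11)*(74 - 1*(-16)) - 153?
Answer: -513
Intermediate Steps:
x(A) = -4 (x(A) = 2 + (-5 - 1*1) = 2 + (-5 - 1) = 2 - 6 = -4)
x(-11)*(74 - 1*(-16)) - 153 = -4*(74 - 1*(-16)) - 153 = -4*(74 + 16) - 153 = -4*90 - 153 = -360 - 153 = -513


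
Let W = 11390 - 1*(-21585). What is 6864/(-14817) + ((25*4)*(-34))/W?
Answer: -335416/592231 ≈ -0.56636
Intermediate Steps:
W = 32975 (W = 11390 + 21585 = 32975)
6864/(-14817) + ((25*4)*(-34))/W = 6864/(-14817) + ((25*4)*(-34))/32975 = 6864*(-1/14817) + (100*(-34))*(1/32975) = -208/449 - 3400*1/32975 = -208/449 - 136/1319 = -335416/592231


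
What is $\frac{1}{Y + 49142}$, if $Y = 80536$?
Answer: $\frac{1}{129678} \approx 7.7114 \cdot 10^{-6}$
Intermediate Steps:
$\frac{1}{Y + 49142} = \frac{1}{80536 + 49142} = \frac{1}{129678}$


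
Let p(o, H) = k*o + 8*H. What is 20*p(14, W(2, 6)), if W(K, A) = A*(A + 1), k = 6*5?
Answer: 15120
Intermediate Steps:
k = 30
W(K, A) = A*(1 + A)
p(o, H) = 8*H + 30*o (p(o, H) = 30*o + 8*H = 8*H + 30*o)
20*p(14, W(2, 6)) = 20*(8*(6*(1 + 6)) + 30*14) = 20*(8*(6*7) + 420) = 20*(8*42 + 420) = 20*(336 + 420) = 20*756 = 15120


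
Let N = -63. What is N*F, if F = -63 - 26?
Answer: 5607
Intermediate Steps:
F = -89
N*F = -63*(-89) = 5607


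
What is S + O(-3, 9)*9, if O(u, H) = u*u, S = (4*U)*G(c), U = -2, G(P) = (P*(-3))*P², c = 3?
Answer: 729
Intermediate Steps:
G(P) = -3*P³ (G(P) = (-3*P)*P² = -3*P³)
S = 648 (S = (4*(-2))*(-3*3³) = -(-24)*27 = -8*(-81) = 648)
O(u, H) = u²
S + O(-3, 9)*9 = 648 + (-3)²*9 = 648 + 9*9 = 648 + 81 = 729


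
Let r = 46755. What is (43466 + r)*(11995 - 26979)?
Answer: -1351871464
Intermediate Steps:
(43466 + r)*(11995 - 26979) = (43466 + 46755)*(11995 - 26979) = 90221*(-14984) = -1351871464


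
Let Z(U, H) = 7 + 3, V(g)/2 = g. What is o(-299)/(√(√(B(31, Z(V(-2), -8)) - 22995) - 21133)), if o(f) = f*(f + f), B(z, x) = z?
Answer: 178802/√(-21133 + 2*I*√5741) ≈ 4.4097 - 1229.9*I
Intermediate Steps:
V(g) = 2*g
Z(U, H) = 10
o(f) = 2*f² (o(f) = f*(2*f) = 2*f²)
o(-299)/(√(√(B(31, Z(V(-2), -8)) - 22995) - 21133)) = (2*(-299)²)/(√(√(31 - 22995) - 21133)) = (2*89401)/(√(√(-22964) - 21133)) = 178802/(√(2*I*√5741 - 21133)) = 178802/(√(-21133 + 2*I*√5741)) = 178802/√(-21133 + 2*I*√5741)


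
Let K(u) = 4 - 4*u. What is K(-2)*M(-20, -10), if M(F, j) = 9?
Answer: 108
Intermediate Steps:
K(-2)*M(-20, -10) = (4 - 4*(-2))*9 = (4 + 8)*9 = 12*9 = 108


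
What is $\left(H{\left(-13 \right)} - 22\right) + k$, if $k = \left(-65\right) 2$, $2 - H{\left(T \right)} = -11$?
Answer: $-139$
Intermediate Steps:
$H{\left(T \right)} = 13$ ($H{\left(T \right)} = 2 - -11 = 2 + 11 = 13$)
$k = -130$
$\left(H{\left(-13 \right)} - 22\right) + k = \left(13 - 22\right) - 130 = -9 - 130 = -139$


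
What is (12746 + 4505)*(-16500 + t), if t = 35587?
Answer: 329269837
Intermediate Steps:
(12746 + 4505)*(-16500 + t) = (12746 + 4505)*(-16500 + 35587) = 17251*19087 = 329269837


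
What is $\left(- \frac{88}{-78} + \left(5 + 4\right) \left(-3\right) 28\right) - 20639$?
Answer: $- \frac{834361}{39} \approx -21394.0$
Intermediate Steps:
$\left(- \frac{88}{-78} + \left(5 + 4\right) \left(-3\right) 28\right) - 20639 = \left(\left(-88\right) \left(- \frac{1}{78}\right) + 9 \left(-3\right) 28\right) - 20639 = \left(\frac{44}{39} - 756\right) - 20639 = - \frac{29440}{39} - 20639 = - \frac{834361}{39}$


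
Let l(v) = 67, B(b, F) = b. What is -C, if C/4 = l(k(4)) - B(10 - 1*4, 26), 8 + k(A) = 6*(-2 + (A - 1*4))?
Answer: -244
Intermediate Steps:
k(A) = -44 + 6*A (k(A) = -8 + 6*(-2 + (A - 1*4)) = -8 + 6*(-2 + (A - 4)) = -8 + 6*(-2 + (-4 + A)) = -8 + 6*(-6 + A) = -8 + (-36 + 6*A) = -44 + 6*A)
C = 244 (C = 4*(67 - (10 - 1*4)) = 4*(67 - (10 - 4)) = 4*(67 - 1*6) = 4*(67 - 6) = 4*61 = 244)
-C = -1*244 = -244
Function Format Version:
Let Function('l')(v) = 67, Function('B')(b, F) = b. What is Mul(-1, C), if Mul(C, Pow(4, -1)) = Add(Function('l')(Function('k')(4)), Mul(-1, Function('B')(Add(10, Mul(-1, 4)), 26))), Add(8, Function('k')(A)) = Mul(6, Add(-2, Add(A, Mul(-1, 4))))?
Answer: -244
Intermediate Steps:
Function('k')(A) = Add(-44, Mul(6, A)) (Function('k')(A) = Add(-8, Mul(6, Add(-2, Add(A, Mul(-1, 4))))) = Add(-8, Mul(6, Add(-2, Add(A, -4)))) = Add(-8, Mul(6, Add(-2, Add(-4, A)))) = Add(-8, Mul(6, Add(-6, A))) = Add(-8, Add(-36, Mul(6, A))) = Add(-44, Mul(6, A)))
C = 244 (C = Mul(4, Add(67, Mul(-1, Add(10, Mul(-1, 4))))) = Mul(4, Add(67, Mul(-1, Add(10, -4)))) = Mul(4, Add(67, Mul(-1, 6))) = Mul(4, Add(67, -6)) = Mul(4, 61) = 244)
Mul(-1, C) = Mul(-1, 244) = -244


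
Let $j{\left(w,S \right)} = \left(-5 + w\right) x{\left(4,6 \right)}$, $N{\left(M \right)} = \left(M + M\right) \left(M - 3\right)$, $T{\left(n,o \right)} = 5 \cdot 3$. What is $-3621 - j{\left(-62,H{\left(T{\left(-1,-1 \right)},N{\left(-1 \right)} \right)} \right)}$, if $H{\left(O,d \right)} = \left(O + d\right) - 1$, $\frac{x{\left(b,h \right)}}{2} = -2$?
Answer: $-3889$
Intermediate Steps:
$x{\left(b,h \right)} = -4$ ($x{\left(b,h \right)} = 2 \left(-2\right) = -4$)
$T{\left(n,o \right)} = 15$
$N{\left(M \right)} = 2 M \left(-3 + M\right)$
$H{\left(O,d \right)} = -1 + O + d$
$j{\left(w,S \right)} = 20 - 4 w$ ($j{\left(w,S \right)} = \left(-5 + w\right) \left(-4\right) = 20 - 4 w$)
$-3621 - j{\left(-62,H{\left(T{\left(-1,-1 \right)},N{\left(-1 \right)} \right)} \right)} = -3621 - \left(20 - -248\right) = -3621 - \left(20 + 248\right) = -3621 - 268 = -3889$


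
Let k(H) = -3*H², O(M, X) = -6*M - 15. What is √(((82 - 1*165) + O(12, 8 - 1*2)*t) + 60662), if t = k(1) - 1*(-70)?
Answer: 5*√2190 ≈ 233.99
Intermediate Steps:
O(M, X) = -15 - 6*M
t = 67 (t = -3*1² - 1*(-70) = -3*1 + 70 = -3 + 70 = 67)
√(((82 - 1*165) + O(12, 8 - 1*2)*t) + 60662) = √(((82 - 1*165) + (-15 - 6*12)*67) + 60662) = √(((82 - 165) + (-15 - 72)*67) + 60662) = √((-83 - 87*67) + 60662) = √((-83 - 5829) + 60662) = √(-5912 + 60662) = √54750 = 5*√2190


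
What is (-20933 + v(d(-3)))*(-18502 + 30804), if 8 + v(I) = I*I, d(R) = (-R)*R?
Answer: -256619720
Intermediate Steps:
d(R) = -R**2
v(I) = -8 + I**2 (v(I) = -8 + I*I = -8 + I**2)
(-20933 + v(d(-3)))*(-18502 + 30804) = (-20933 + (-8 + (-1*(-3)**2)**2))*(-18502 + 30804) = (-20933 + (-8 + (-1*9)**2))*12302 = (-20933 + (-8 + (-9)**2))*12302 = (-20933 + (-8 + 81))*12302 = (-20933 + 73)*12302 = -20860*12302 = -256619720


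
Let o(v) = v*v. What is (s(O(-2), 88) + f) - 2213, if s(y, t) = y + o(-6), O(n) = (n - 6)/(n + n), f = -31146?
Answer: -33321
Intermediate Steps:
O(n) = (-6 + n)/(2*n) (O(n) = (-6 + n)/((2*n)) = (-6 + n)*(1/(2*n)) = (-6 + n)/(2*n))
o(v) = v**2
s(y, t) = 36 + y (s(y, t) = y + (-6)**2 = y + 36 = 36 + y)
(s(O(-2), 88) + f) - 2213 = ((36 + (1/2)*(-6 - 2)/(-2)) - 31146) - 2213 = ((36 + (1/2)*(-1/2)*(-8)) - 31146) - 2213 = ((36 + 2) - 31146) - 2213 = (38 - 31146) - 2213 = -31108 - 2213 = -33321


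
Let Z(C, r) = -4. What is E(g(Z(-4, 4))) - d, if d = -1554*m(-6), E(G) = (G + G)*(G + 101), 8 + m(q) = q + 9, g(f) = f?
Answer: -8546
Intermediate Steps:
m(q) = 1 + q (m(q) = -8 + (q + 9) = -8 + (9 + q) = 1 + q)
E(G) = 2*G*(101 + G) (E(G) = (2*G)*(101 + G) = 2*G*(101 + G))
d = 7770 (d = -1554*(1 - 6) = -1554*(-5) = 7770)
E(g(Z(-4, 4))) - d = 2*(-4)*(101 - 4) - 1*7770 = 2*(-4)*97 - 7770 = -776 - 7770 = -8546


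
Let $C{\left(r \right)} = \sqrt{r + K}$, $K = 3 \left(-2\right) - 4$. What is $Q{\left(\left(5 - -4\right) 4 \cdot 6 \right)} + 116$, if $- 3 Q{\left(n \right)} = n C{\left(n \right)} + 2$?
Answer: $\frac{346}{3} - 72 \sqrt{206} \approx -918.06$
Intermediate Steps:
$K = -10$ ($K = -6 - 4 = -10$)
$C{\left(r \right)} = \sqrt{-10 + r}$ ($C{\left(r \right)} = \sqrt{r - 10} = \sqrt{-10 + r}$)
$Q{\left(n \right)} = - \frac{2}{3} - \frac{n \sqrt{-10 + n}}{3}$ ($Q{\left(n \right)} = - \frac{n \sqrt{-10 + n} + 2}{3} = - \frac{2 + n \sqrt{-10 + n}}{3} = - \frac{2}{3} - \frac{n \sqrt{-10 + n}}{3}$)
$Q{\left(\left(5 - -4\right) 4 \cdot 6 \right)} + 116 = \left(- \frac{2}{3} - \frac{\left(5 - -4\right) 4 \cdot 6 \sqrt{-10 + \left(5 - -4\right) 4 \cdot 6}}{3}\right) + 116 = \left(- \frac{2}{3} - \frac{\left(5 + 4\right) 4 \cdot 6 \sqrt{-10 + \left(5 + 4\right) 4 \cdot 6}}{3}\right) + 116 = \left(- \frac{2}{3} - \frac{9 \cdot 4 \cdot 6 \sqrt{-10 + 9 \cdot 4 \cdot 6}}{3}\right) + 116 = \left(- \frac{2}{3} - \frac{36 \cdot 6 \sqrt{-10 + 36 \cdot 6}}{3}\right) + 116 = \left(- \frac{2}{3} - 72 \sqrt{-10 + 216}\right) + 116 = \left(- \frac{2}{3} - 72 \sqrt{206}\right) + 116 = \frac{346}{3} - 72 \sqrt{206}$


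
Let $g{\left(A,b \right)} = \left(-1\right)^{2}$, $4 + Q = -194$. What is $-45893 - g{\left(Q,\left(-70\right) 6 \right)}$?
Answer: $-45894$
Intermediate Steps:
$Q = -198$ ($Q = -4 - 194 = -198$)
$g{\left(A,b \right)} = 1$
$-45893 - g{\left(Q,\left(-70\right) 6 \right)} = -45893 - 1 = -45894$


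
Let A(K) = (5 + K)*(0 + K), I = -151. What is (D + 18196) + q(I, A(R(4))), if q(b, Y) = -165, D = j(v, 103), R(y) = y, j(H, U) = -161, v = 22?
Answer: 17870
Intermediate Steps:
D = -161
A(K) = K*(5 + K) (A(K) = (5 + K)*K = K*(5 + K))
(D + 18196) + q(I, A(R(4))) = (-161 + 18196) - 165 = 18035 - 165 = 17870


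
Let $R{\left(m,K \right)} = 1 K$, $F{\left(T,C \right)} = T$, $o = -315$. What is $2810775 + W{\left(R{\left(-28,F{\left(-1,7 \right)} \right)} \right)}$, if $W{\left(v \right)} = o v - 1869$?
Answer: $2809221$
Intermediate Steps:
$R{\left(m,K \right)} = K$
$W{\left(v \right)} = -1869 - 315 v$ ($W{\left(v \right)} = - 315 v - 1869 = -1869 - 315 v$)
$2810775 + W{\left(R{\left(-28,F{\left(-1,7 \right)} \right)} \right)} = 2810775 - 1554 = 2809221$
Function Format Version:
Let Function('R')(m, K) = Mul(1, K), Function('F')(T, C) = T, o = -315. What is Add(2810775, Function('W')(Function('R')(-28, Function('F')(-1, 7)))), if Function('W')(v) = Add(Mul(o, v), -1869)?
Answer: 2809221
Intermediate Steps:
Function('R')(m, K) = K
Function('W')(v) = Add(-1869, Mul(-315, v)) (Function('W')(v) = Add(Mul(-315, v), -1869) = Add(-1869, Mul(-315, v)))
Add(2810775, Function('W')(Function('R')(-28, Function('F')(-1, 7)))) = Add(2810775, Add(-1869, Mul(-315, -1))) = Add(2810775, Add(-1869, 315)) = Add(2810775, -1554) = 2809221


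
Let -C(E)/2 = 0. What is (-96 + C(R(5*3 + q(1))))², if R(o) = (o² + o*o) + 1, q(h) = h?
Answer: 9216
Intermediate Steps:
R(o) = 1 + 2*o² (R(o) = (o² + o²) + 1 = 2*o² + 1 = 1 + 2*o²)
C(E) = 0 (C(E) = -2*0 = 0)
(-96 + C(R(5*3 + q(1))))² = (-96 + 0)² = (-96)² = 9216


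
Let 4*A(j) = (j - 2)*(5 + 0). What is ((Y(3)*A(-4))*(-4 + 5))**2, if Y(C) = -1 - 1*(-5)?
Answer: 900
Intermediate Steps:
A(j) = -5/2 + 5*j/4 (A(j) = ((j - 2)*(5 + 0))/4 = ((-2 + j)*5)/4 = (-10 + 5*j)/4 = -5/2 + 5*j/4)
Y(C) = 4 (Y(C) = -1 + 5 = 4)
((Y(3)*A(-4))*(-4 + 5))**2 = ((4*(-5/2 + (5/4)*(-4)))*(-4 + 5))**2 = ((4*(-5/2 - 5))*1)**2 = ((4*(-15/2))*1)**2 = (-30*1)**2 = (-30)**2 = 900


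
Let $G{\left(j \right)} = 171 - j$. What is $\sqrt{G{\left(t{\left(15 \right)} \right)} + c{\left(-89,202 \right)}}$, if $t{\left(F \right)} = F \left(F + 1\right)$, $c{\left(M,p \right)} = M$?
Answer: $i \sqrt{158} \approx 12.57 i$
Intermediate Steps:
$t{\left(F \right)} = F \left(1 + F\right)$
$\sqrt{G{\left(t{\left(15 \right)} \right)} + c{\left(-89,202 \right)}} = \sqrt{\left(171 - 15 \left(1 + 15\right)\right) - 89} = \sqrt{\left(171 - 15 \cdot 16\right) - 89} = \sqrt{\left(171 - 240\right) - 89} = \sqrt{-69 - 89} = \sqrt{-158} = i \sqrt{158}$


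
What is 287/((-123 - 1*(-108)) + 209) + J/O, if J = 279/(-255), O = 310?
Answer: 60842/41225 ≈ 1.4759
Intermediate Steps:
J = -93/85 (J = 279*(-1/255) = -93/85 ≈ -1.0941)
287/((-123 - 1*(-108)) + 209) + J/O = 287/((-123 - 1*(-108)) + 209) - 93/85/310 = 287/((-123 + 108) + 209) - 93/85*1/310 = 287/(-15 + 209) - 3/850 = 287/194 - 3/850 = 60842/41225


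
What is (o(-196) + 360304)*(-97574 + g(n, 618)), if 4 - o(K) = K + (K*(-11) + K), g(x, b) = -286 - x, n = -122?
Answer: -35043373472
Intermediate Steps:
o(K) = 4 + 9*K (o(K) = 4 - (K + (K*(-11) + K)) = 4 - (K + (-11*K + K)) = 4 - (K - 10*K) = 4 - (-9)*K = 4 + 9*K)
(o(-196) + 360304)*(-97574 + g(n, 618)) = ((4 + 9*(-196)) + 360304)*(-97574 + (-286 - 1*(-122))) = ((4 - 1764) + 360304)*(-97574 + (-286 + 122)) = (-1760 + 360304)*(-97574 - 164) = 358544*(-97738) = -35043373472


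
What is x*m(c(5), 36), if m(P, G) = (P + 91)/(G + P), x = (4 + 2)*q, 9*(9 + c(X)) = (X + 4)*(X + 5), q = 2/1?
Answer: 1104/37 ≈ 29.838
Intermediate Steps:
q = 2 (q = 2*1 = 2)
c(X) = -9 + (4 + X)*(5 + X)/9 (c(X) = -9 + ((X + 4)*(X + 5))/9 = -9 + ((4 + X)*(5 + X))/9 = -9 + (4 + X)*(5 + X)/9)
x = 12 (x = (4 + 2)*2 = 6*2 = 12)
m(P, G) = (91 + P)/(G + P)
x*m(c(5), 36) = 12*((91 + (-61/9 + 5 + (⅑)*5²))/(36 + (-61/9 + 5 + (⅑)*5²))) = 12*((91 + (-61/9 + 5 + (⅑)*25))/(36 + (-61/9 + 5 + (⅑)*25))) = 12*((91 + (-61/9 + 5 + 25/9))/(36 + (-61/9 + 5 + 25/9))) = 12*((91 + 1)/(36 + 1)) = 12*(92/37) = 1104/37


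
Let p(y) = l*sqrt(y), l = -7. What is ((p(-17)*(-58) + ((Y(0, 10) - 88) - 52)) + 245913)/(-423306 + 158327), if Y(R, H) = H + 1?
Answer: -22344/24089 - 406*I*sqrt(17)/264979 ≈ -0.92756 - 0.0063174*I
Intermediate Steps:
Y(R, H) = 1 + H
p(y) = -7*sqrt(y)
((p(-17)*(-58) + ((Y(0, 10) - 88) - 52)) + 245913)/(-423306 + 158327) = ((-7*I*sqrt(17)*(-58) + (((1 + 10) - 88) - 52)) + 245913)/(-423306 + 158327) = ((-7*I*sqrt(17)*(-58) + ((11 - 88) - 52)) + 245913)/(-264979) = ((-7*I*sqrt(17)*(-58) + (-77 - 52)) + 245913)*(-1/264979) = ((406*I*sqrt(17) - 129) + 245913)*(-1/264979) = ((-129 + 406*I*sqrt(17)) + 245913)*(-1/264979) = (245784 + 406*I*sqrt(17))*(-1/264979) = -22344/24089 - 406*I*sqrt(17)/264979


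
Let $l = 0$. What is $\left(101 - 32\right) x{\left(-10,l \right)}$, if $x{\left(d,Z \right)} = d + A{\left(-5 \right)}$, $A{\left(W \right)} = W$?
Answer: $-1035$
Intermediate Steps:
$x{\left(d,Z \right)} = -5 + d$ ($x{\left(d,Z \right)} = d - 5 = -5 + d$)
$\left(101 - 32\right) x{\left(-10,l \right)} = \left(101 - 32\right) \left(-5 - 10\right) = 69 \left(-15\right) = -1035$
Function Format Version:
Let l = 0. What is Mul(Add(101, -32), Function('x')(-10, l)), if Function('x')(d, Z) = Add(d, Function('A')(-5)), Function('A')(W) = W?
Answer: -1035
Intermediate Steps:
Function('x')(d, Z) = Add(-5, d) (Function('x')(d, Z) = Add(d, -5) = Add(-5, d))
Mul(Add(101, -32), Function('x')(-10, l)) = Mul(Add(101, -32), Add(-5, -10)) = Mul(69, -15) = -1035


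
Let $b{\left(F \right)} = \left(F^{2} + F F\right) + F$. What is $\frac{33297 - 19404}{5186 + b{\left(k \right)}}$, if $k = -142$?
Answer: $\frac{4631}{15124} \approx 0.3062$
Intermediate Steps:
$b{\left(F \right)} = F + 2 F^{2}$ ($b{\left(F \right)} = \left(F^{2} + F^{2}\right) + F = 2 F^{2} + F = F + 2 F^{2}$)
$\frac{33297 - 19404}{5186 + b{\left(k \right)}} = \frac{33297 - 19404}{5186 - 142 \left(1 + 2 \left(-142\right)\right)} = \frac{13893}{5186 - 142 \left(1 - 284\right)} = \frac{13893}{5186 - -40186} = \frac{13893}{5186 + 40186} = \frac{13893}{45372} = 13893 \cdot \frac{1}{45372} = \frac{4631}{15124}$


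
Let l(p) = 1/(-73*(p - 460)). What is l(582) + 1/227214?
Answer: -54577/505891971 ≈ -0.00010788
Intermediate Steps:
l(p) = 1/(33580 - 73*p) (l(p) = 1/(-73*(-460 + p)) = 1/(33580 - 73*p))
l(582) + 1/227214 = -1/(-33580 + 73*582) + 1/227214 = -1/(-33580 + 42486) + 1/227214 = -1/8906 + 1/227214 = -54577/505891971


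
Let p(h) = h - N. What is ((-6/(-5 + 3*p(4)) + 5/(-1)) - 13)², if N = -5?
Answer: 40401/121 ≈ 333.89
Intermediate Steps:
p(h) = 5 + h (p(h) = h - 1*(-5) = h + 5 = 5 + h)
((-6/(-5 + 3*p(4)) + 5/(-1)) - 13)² = ((-6/(-5 + 3*(5 + 4)) + 5/(-1)) - 13)² = ((-6/(-5 + 3*9) + 5*(-1)) - 13)² = ((-6/(-5 + 27) - 5) - 13)² = ((-6/22 - 5) - 13)² = ((-6*1/22 - 5) - 13)² = ((-3/11 - 5) - 13)² = (-58/11 - 13)² = (-201/11)² = 40401/121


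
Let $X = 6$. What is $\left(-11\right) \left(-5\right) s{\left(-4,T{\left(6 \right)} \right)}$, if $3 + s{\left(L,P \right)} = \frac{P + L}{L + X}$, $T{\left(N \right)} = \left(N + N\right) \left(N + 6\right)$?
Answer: $3685$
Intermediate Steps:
$T{\left(N \right)} = 2 N \left(6 + N\right)$
$s{\left(L,P \right)} = -3 + \frac{L + P}{6 + L}$ ($s{\left(L,P \right)} = -3 + \frac{P + L}{L + 6} = -3 + \frac{L + P}{6 + L}$)
$\left(-11\right) \left(-5\right) s{\left(-4,T{\left(6 \right)} \right)} = \left(-11\right) \left(-5\right) \frac{-18 + 2 \cdot 6 \left(6 + 6\right) - -8}{6 - 4} = 55 \frac{-18 + 2 \cdot 6 \cdot 12 + 8}{2} = 55 \frac{-18 + 144 + 8}{2} = 55 \cdot \frac{1}{2} \cdot 134 = 55 \cdot 67 = 3685$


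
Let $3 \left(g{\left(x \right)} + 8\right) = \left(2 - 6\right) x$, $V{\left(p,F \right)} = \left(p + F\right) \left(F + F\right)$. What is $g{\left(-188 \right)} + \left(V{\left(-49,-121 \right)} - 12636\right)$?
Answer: $\frac{86240}{3} \approx 28747.0$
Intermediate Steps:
$V{\left(p,F \right)} = 2 F \left(F + p\right)$ ($V{\left(p,F \right)} = \left(F + p\right) 2 F = 2 F \left(F + p\right)$)
$g{\left(x \right)} = -8 - \frac{4 x}{3}$ ($g{\left(x \right)} = -8 + \frac{\left(2 - 6\right) x}{3} = -8 + \frac{\left(-4\right) x}{3} = -8 - \frac{4 x}{3}$)
$g{\left(-188 \right)} + \left(V{\left(-49,-121 \right)} - 12636\right) = \left(-8 - - \frac{752}{3}\right) - \left(12636 + 242 \left(-121 - 49\right)\right) = \left(-8 + \frac{752}{3}\right) - \left(12636 + 242 \left(-170\right)\right) = \frac{728}{3} + \left(41140 - 12636\right) = \frac{728}{3} + 28504 = \frac{86240}{3}$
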